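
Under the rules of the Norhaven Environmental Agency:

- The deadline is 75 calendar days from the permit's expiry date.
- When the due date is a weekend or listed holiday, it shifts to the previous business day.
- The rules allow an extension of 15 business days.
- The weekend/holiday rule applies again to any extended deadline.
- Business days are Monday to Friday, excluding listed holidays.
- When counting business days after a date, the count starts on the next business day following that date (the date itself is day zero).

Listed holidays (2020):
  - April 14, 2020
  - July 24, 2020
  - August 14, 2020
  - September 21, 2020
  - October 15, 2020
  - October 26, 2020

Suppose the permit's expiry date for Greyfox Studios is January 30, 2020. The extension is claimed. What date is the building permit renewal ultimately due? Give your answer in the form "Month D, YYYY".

Adding 75 calendar days to January 30, 2020 gives April 14, 2020.
April 14, 2020 is a listed holiday; the preceding business day is April 13, 2020 (Monday).
Applying the 15-business-day extension: 15 business days after April 13, 2020 is May 5, 2020.
May 5, 2020 (Tuesday) is already a business day.
So the filing is due May 5, 2020.

May 5, 2020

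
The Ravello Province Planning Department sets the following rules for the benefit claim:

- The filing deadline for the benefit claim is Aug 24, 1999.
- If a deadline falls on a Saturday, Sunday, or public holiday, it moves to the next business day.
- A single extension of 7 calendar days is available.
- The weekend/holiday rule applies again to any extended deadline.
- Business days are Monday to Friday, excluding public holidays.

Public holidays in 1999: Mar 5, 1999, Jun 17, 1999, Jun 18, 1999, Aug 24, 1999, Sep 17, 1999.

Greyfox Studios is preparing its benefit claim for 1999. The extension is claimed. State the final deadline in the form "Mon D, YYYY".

Start from the fixed due date, Aug 24, 1999.
Because Aug 24, 1999 is a listed holiday, the deadline becomes Aug 25, 1999 (Wednesday).
The 7-calendar-day extension moves the deadline from Aug 25, 1999 to Sep 1, 1999.
Sep 1, 1999 (Wednesday) is already a business day.
Deadline: Sep 1, 1999.

Sep 1, 1999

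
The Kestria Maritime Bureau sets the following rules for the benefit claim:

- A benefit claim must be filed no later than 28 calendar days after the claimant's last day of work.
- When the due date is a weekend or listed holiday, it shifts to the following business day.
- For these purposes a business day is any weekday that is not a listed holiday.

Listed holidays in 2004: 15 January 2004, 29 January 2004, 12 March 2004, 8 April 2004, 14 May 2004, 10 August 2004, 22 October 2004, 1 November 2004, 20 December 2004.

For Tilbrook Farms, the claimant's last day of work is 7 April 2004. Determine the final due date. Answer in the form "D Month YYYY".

Adding 28 calendar days to 7 April 2004 gives 5 May 2004.
5 May 2004 falls on a Wednesday, which is a business day, so no adjustment is needed.
The final due date is 5 May 2004.

5 May 2004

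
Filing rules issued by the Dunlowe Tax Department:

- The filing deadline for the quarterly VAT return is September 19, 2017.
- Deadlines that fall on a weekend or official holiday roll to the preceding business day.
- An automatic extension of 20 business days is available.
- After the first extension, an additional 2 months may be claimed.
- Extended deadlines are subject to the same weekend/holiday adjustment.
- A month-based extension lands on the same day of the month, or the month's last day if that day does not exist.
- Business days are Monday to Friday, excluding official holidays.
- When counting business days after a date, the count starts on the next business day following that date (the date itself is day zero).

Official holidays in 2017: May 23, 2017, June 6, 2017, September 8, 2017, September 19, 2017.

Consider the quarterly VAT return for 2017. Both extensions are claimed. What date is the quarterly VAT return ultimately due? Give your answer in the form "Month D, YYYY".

Start from the fixed due date, September 19, 2017.
September 19, 2017 is a listed holiday, so it moves to the preceding business day, September 18, 2017 (Monday).
Counting 20 further business days from September 18, 2017 reaches October 17, 2017.
October 17, 2017 (Tuesday) is already a business day.
The 2 months extension carries October 17, 2017 to December 17, 2017.
December 17, 2017 falls on a Sunday. Rolling to the preceding business day gives December 15, 2017, a Friday.
Deadline: December 15, 2017.

December 15, 2017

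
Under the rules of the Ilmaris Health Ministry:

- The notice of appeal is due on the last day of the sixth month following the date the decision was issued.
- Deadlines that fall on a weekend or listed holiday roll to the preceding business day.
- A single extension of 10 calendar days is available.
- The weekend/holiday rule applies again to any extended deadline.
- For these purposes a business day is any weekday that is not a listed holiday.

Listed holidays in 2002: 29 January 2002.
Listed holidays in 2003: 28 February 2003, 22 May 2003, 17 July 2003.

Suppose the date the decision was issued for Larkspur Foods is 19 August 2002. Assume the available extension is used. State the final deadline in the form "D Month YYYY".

6 months after 19 August 2002 is February 2003; that month ends on 28 February 2003.
28 February 2003 falls on a listed holiday. Rolling to the preceding business day gives 27 February 2003, a Thursday.
With the 10-day extension, 27 February 2003 becomes 9 March 2003.
9 March 2003 is a Sunday, so it moves to the preceding business day, 7 March 2003 (Friday).
Deadline: 7 March 2003.

7 March 2003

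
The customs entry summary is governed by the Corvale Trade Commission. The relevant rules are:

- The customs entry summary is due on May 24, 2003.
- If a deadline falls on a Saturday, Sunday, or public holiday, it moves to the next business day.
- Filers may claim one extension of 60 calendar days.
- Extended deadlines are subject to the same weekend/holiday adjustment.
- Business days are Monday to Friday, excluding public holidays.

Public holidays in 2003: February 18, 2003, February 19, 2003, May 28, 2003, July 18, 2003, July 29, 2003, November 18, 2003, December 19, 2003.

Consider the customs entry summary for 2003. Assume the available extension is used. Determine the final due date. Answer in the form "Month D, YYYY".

The stated deadline is May 24, 2003.
May 24, 2003 is a Saturday; the next business day is May 26, 2003 (Monday).
The 60-calendar-day extension moves the deadline from May 26, 2003 to July 25, 2003.
July 25, 2003 is a Friday and not a listed holiday, so it stands.
So the filing is due July 25, 2003.

July 25, 2003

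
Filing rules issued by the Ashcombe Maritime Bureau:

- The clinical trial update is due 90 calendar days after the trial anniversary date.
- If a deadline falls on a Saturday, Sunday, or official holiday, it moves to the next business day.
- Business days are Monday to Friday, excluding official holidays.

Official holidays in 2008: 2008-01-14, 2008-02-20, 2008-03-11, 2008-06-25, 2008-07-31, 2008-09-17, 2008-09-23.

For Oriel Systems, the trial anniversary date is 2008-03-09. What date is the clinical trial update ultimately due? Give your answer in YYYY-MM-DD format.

90 calendar days after 2008-03-09 is 2008-06-07.
Because 2008-06-07 is a Saturday, the deadline becomes 2008-06-09 (Monday).
Final deadline: 2008-06-09.

2008-06-09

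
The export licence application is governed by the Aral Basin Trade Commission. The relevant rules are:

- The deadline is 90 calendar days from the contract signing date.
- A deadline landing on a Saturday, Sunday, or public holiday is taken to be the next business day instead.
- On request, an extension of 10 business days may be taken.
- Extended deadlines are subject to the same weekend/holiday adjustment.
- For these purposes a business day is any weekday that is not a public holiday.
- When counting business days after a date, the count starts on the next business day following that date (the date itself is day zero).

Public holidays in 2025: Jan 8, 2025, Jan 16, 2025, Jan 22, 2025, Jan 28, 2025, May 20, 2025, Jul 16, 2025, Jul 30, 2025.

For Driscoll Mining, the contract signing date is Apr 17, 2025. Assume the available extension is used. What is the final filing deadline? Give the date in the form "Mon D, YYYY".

90 calendar days after Apr 17, 2025 is Jul 16, 2025.
Jul 16, 2025 is a listed holiday, so it moves to the next business day, Jul 17, 2025 (Thursday).
The 10-business-day extension runs from Jul 17, 2025 to Aug 1, 2025.
Aug 1, 2025 (Friday) is already a business day.
So the filing is due Aug 1, 2025.

Aug 1, 2025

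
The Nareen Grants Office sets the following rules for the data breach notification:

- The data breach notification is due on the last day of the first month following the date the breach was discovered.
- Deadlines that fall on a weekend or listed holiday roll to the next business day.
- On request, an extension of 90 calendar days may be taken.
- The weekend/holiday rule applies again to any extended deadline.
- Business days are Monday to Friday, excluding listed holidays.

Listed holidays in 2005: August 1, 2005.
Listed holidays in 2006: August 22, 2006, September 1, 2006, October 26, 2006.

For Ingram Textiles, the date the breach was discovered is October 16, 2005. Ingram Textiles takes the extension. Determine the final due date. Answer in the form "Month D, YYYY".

February 28, 2006

1 month after October 16, 2005 falls in November 2005; the last day of that month is November 30, 2005.
November 30, 2005 falls on a Wednesday, which is a business day, so no adjustment is needed.
With the 90-day extension, November 30, 2005 becomes February 28, 2006.
February 28, 2006 falls on a Tuesday, which is a business day, so no adjustment is needed.
The final due date is February 28, 2006.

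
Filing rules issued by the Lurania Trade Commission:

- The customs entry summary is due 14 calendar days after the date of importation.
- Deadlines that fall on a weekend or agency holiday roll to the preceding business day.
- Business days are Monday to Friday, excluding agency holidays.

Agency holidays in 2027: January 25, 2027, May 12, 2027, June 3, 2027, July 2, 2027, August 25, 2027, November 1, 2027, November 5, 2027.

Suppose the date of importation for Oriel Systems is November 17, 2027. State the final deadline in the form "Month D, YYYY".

December 1, 2027

14 calendar days after November 17, 2027 is December 1, 2027.
Since December 1, 2027 is a Wednesday and not a holiday, the date is unchanged.
Deadline: December 1, 2027.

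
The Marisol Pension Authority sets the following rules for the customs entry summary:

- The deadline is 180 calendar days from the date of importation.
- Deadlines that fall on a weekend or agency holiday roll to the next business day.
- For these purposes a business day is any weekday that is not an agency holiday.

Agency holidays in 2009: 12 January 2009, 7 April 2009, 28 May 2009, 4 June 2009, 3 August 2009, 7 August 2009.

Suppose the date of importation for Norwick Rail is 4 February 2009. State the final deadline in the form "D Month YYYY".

4 August 2009

Trigger date 4 February 2009 + 180 calendar days = 3 August 2009.
3 August 2009 is a listed holiday, so it moves to the next business day, 4 August 2009 (Tuesday).
Final deadline: 4 August 2009.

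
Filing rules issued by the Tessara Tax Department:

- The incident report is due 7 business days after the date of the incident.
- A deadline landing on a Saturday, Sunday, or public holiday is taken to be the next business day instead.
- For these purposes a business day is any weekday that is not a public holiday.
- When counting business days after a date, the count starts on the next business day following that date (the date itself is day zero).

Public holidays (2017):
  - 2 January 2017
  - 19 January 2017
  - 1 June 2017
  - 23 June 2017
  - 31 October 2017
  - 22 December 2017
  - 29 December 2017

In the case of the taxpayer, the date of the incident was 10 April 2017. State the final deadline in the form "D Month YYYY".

19 April 2017

Starting the day after 10 April 2017 and counting 7 business days lands on 19 April 2017.
19 April 2017 falls on a Wednesday, which is a business day, so no adjustment is needed.
So the filing is due 19 April 2017.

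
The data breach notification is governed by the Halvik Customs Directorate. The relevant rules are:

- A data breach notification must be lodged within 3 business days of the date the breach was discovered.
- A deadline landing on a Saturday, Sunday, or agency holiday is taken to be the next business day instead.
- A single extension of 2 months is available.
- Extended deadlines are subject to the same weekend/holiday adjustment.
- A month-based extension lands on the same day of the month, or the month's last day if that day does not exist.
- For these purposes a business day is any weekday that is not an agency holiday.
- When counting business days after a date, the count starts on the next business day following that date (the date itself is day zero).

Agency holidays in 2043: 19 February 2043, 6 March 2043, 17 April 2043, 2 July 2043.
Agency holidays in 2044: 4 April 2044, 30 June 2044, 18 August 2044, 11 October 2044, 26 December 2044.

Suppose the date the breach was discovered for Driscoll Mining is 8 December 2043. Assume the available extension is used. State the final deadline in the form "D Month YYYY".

11 February 2044

3 business days after 8 December 2043, excluding weekends and holidays, is 11 December 2043.
11 December 2043 is a Friday and not a listed holiday, so it stands.
Add 2 months to 11 December 2043: 11 February 2044.
11 February 2044 is a Thursday and not a listed holiday, so it stands.
So the filing is due 11 February 2044.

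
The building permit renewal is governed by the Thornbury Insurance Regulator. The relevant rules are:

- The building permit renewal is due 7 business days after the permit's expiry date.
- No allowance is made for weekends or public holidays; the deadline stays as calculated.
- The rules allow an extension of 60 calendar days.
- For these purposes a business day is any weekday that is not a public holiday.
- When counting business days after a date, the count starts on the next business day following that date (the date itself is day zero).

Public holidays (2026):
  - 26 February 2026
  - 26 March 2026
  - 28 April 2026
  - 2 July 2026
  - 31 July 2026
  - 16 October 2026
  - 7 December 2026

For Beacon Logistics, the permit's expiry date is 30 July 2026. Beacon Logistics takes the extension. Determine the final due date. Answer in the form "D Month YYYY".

10 October 2026

Counting 7 business days after 30 July 2026 (skipping weekends and listed holidays) reaches 11 August 2026.
11 August 2026 falls on a Tuesday. The rules make no weekend/holiday allowance, so it remains 11 August 2026.
With the 60-day extension, 11 August 2026 becomes 10 October 2026.
10 October 2026 falls on a Saturday. The rules make no weekend/holiday allowance, so it remains 10 October 2026.
Deadline: 10 October 2026.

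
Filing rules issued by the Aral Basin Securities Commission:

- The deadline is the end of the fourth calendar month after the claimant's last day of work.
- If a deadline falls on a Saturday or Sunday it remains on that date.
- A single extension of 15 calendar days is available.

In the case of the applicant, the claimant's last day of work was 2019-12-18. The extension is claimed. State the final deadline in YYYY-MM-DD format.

2020-05-15

4 months after 2019-12-18 is April 2020; that month ends on 2020-04-30.
No adjustment is made for weekends or holidays, so 2020-04-30 stands.
Applying the 15-calendar-day extension: 2020-04-30 + 15 days = 2020-05-15.
2020-05-15 falls on a Friday. The rules make no weekend/holiday allowance, so it remains 2020-05-15.
Final deadline: 2020-05-15.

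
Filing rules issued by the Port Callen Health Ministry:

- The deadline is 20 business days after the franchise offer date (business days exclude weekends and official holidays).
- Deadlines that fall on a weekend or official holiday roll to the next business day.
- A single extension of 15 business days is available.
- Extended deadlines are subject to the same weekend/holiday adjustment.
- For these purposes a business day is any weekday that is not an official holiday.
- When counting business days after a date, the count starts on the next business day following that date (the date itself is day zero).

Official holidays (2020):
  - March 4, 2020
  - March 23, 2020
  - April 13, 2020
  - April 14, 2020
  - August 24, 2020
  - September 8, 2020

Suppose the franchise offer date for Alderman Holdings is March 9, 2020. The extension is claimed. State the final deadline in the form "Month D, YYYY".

Starting the day after March 9, 2020 and counting 20 business days lands on April 7, 2020.
April 7, 2020 (Tuesday) is already a business day.
The 15-business-day extension runs from April 7, 2020 to April 30, 2020.
April 30, 2020 falls on a Thursday, which is a business day, so no adjustment is needed.
Deadline: April 30, 2020.

April 30, 2020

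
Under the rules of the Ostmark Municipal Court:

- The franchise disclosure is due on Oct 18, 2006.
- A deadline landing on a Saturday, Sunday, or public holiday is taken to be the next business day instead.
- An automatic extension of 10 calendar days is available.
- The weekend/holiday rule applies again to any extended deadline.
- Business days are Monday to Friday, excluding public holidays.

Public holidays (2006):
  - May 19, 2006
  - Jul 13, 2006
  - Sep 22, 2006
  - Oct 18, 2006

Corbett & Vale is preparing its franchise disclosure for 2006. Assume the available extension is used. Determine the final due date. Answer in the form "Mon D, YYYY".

Oct 30, 2006

Start from the fixed due date, Oct 18, 2006.
Oct 18, 2006 is a listed holiday, so it moves to the next business day, Oct 19, 2006 (Thursday).
With the 10-day extension, Oct 19, 2006 becomes Oct 29, 2006.
Oct 29, 2006 falls on a Sunday. Rolling to the next business day gives Oct 30, 2006, a Monday.
The final due date is Oct 30, 2006.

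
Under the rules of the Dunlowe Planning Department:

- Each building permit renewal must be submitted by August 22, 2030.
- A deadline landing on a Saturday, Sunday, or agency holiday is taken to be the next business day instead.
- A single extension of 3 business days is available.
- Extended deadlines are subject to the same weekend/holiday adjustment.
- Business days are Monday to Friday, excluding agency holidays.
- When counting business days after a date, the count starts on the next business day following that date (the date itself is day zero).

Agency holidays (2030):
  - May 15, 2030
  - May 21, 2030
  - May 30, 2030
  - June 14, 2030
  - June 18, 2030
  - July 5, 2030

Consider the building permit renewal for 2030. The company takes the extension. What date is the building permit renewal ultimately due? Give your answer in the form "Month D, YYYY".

August 27, 2030

The statutory due date is August 22, 2030.
August 22, 2030 falls on a Thursday, which is a business day, so no adjustment is needed.
The 3-business-day extension runs from August 22, 2030 to August 27, 2030.
Since August 27, 2030 is a Tuesday and not a holiday, the date is unchanged.
The final due date is August 27, 2030.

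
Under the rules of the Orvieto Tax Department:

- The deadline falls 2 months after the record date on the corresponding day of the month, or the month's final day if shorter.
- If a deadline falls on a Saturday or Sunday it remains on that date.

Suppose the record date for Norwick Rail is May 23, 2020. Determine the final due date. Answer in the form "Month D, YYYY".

July 23, 2020

2 months from May 23, 2020 is July 23, 2020.
July 23, 2020 is a Thursday; no weekend or holiday adjustment applies.
Final deadline: July 23, 2020.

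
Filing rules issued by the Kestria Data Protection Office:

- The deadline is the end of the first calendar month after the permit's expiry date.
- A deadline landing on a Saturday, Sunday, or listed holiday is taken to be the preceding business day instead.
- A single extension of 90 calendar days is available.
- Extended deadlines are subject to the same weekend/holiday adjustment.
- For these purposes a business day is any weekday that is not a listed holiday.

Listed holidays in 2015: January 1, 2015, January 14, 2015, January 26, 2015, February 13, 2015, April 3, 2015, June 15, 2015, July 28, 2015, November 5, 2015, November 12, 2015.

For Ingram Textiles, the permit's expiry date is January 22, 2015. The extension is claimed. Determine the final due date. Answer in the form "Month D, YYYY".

May 28, 2015

1 month after January 22, 2015 is February 2015; that month ends on February 28, 2015.
Because February 28, 2015 is a Saturday, the deadline becomes February 27, 2015 (Friday).
Add the 90 calendar-day extension to February 27, 2015: May 28, 2015.
May 28, 2015 is a Thursday and not a listed holiday, so it stands.
So the filing is due May 28, 2015.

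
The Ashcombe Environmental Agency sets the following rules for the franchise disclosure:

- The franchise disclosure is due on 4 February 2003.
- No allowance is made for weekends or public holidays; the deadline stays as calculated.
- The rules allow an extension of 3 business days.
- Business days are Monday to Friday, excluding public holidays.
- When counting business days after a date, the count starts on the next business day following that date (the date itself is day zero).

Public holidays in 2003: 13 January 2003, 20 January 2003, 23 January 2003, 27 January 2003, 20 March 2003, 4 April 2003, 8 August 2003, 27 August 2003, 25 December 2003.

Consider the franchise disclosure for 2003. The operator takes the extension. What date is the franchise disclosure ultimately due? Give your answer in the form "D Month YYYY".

7 February 2003

The stated deadline is 4 February 2003.
4 February 2003 is a Tuesday; no weekend or holiday adjustment applies.
Applying the 3-business-day extension: 3 business days after 4 February 2003 is 7 February 2003.
7 February 2003 is a Friday; no weekend or holiday adjustment applies.
So the filing is due 7 February 2003.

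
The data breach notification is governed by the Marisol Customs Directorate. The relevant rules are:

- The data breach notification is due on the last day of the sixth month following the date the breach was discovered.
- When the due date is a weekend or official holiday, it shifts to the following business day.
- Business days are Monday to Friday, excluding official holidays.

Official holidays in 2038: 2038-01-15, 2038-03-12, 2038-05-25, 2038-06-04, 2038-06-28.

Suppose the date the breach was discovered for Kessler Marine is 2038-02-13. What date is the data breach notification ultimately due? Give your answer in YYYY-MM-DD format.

The sixth month after 2038-02-13 is August 2038, whose last day is 2038-08-31.
2038-08-31 is a Tuesday and not a listed holiday, so it stands.
So the filing is due 2038-08-31.

2038-08-31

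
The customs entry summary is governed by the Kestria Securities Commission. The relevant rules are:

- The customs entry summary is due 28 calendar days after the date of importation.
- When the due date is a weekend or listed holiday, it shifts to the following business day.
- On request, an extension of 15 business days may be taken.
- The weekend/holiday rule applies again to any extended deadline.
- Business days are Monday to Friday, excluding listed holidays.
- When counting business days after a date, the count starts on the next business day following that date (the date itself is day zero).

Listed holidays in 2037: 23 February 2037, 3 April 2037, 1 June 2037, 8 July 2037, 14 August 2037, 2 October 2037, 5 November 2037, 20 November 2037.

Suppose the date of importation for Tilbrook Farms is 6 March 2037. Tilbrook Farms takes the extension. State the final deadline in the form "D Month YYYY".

Adding 28 calendar days to 6 March 2037 gives 3 April 2037.
Because 3 April 2037 is a listed holiday, the deadline becomes 6 April 2037 (Monday).
The 15-business-day extension runs from 6 April 2037 to 27 April 2037.
27 April 2037 (Monday) is already a business day.
The final due date is 27 April 2037.

27 April 2037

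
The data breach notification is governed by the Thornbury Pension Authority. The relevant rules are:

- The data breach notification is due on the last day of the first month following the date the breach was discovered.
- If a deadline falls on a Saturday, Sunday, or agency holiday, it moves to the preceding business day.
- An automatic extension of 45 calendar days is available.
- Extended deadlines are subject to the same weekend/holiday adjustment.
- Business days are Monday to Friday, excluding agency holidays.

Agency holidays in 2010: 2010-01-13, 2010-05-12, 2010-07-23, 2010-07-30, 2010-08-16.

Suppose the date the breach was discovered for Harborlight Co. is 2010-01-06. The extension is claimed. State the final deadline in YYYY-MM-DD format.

1 month after 2010-01-06 falls in February 2010; the last day of that month is 2010-02-28.
2010-02-28 is a Sunday; the preceding business day is 2010-02-26 (Friday).
With the 45-day extension, 2010-02-26 becomes 2010-04-12.
2010-04-12 (Monday) is already a business day.
Final deadline: 2010-04-12.

2010-04-12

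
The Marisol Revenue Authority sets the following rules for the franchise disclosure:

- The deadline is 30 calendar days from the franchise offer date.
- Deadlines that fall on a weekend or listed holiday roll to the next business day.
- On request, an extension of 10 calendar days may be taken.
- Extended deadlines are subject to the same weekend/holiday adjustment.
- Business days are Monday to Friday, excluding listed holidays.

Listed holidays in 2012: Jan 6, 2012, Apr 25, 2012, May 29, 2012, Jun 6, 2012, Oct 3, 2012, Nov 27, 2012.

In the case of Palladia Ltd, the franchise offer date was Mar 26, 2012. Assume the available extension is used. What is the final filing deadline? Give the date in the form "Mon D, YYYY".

May 7, 2012

From Mar 26, 2012, 30 calendar days later is Apr 25, 2012.
Apr 25, 2012 falls on a listed holiday. Rolling to the next business day gives Apr 26, 2012, a Thursday.
The 10-calendar-day extension moves the deadline from Apr 26, 2012 to May 6, 2012.
May 6, 2012 falls on a Sunday. Rolling to the next business day gives May 7, 2012, a Monday.
So the filing is due May 7, 2012.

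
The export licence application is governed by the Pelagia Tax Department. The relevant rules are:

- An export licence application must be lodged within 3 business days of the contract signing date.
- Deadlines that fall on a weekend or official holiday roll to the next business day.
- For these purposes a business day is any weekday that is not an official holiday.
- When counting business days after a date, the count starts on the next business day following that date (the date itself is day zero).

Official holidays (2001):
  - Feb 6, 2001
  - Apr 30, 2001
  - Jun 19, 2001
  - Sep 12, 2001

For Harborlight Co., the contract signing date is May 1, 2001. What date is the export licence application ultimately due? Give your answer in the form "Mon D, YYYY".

Counting 3 business days after May 1, 2001 (skipping weekends and listed holidays) reaches May 4, 2001.
May 4, 2001 is a Friday and not a listed holiday, so it stands.
Deadline: May 4, 2001.

May 4, 2001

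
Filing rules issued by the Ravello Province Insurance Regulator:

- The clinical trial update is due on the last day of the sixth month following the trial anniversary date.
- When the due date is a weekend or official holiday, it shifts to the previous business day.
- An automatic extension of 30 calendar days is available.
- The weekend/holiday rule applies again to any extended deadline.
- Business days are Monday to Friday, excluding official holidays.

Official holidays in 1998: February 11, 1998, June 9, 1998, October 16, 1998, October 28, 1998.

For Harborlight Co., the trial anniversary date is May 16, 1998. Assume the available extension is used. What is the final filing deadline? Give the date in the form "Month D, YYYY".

December 30, 1998

6 months after May 16, 1998 is November 1998; that month ends on November 30, 1998.
November 30, 1998 (Monday) is already a business day.
With the 30-day extension, November 30, 1998 becomes December 30, 1998.
December 30, 1998 is a Wednesday and not a listed holiday, so it stands.
Final deadline: December 30, 1998.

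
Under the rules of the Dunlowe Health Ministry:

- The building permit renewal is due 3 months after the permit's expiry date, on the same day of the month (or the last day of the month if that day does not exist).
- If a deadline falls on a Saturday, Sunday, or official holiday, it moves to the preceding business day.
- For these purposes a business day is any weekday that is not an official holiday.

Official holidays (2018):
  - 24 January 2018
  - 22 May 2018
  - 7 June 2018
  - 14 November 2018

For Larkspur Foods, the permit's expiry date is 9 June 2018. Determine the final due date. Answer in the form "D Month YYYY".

3 months from 9 June 2018 is 9 September 2018.
Because 9 September 2018 is a Sunday, the deadline becomes 7 September 2018 (Friday).
So the filing is due 7 September 2018.

7 September 2018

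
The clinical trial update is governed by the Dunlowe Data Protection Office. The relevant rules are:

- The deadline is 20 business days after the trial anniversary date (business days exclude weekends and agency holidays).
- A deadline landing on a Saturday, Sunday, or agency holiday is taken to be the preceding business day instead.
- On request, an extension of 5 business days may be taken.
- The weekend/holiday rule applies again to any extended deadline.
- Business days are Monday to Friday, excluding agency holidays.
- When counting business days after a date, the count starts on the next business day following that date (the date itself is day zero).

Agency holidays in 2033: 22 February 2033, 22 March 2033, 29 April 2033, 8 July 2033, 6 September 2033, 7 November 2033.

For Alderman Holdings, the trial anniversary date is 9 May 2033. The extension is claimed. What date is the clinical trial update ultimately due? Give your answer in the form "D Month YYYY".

13 June 2033

20 business days after 9 May 2033, excluding weekends and holidays, is 6 June 2033.
6 June 2033 is a Monday and not a listed holiday, so it stands.
Applying the 5-business-day extension: 5 business days after 6 June 2033 is 13 June 2033.
13 June 2033 is a Monday and not a listed holiday, so it stands.
So the filing is due 13 June 2033.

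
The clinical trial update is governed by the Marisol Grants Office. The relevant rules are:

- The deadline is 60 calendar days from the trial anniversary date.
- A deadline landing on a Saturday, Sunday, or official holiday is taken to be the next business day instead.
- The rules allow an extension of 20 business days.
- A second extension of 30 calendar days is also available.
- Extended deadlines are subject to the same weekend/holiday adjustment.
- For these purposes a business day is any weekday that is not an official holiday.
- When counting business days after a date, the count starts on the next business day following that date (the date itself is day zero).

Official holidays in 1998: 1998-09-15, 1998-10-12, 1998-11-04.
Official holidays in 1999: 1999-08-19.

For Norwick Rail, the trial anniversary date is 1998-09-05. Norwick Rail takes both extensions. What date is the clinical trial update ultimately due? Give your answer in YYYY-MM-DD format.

1999-01-04

Adding 60 calendar days to 1998-09-05 gives 1998-11-04.
Because 1998-11-04 is a listed holiday, the deadline becomes 1998-11-05 (Thursday).
Applying the 20-business-day extension: 20 business days after 1998-11-05 is 1998-12-03.
1998-12-03 falls on a Thursday, which is a business day, so no adjustment is needed.
Applying the 30-calendar-day extension: 1998-12-03 + 30 days = 1999-01-02.
1999-01-02 is a Saturday, so it moves to the next business day, 1999-01-04 (Monday).
The final due date is 1999-01-04.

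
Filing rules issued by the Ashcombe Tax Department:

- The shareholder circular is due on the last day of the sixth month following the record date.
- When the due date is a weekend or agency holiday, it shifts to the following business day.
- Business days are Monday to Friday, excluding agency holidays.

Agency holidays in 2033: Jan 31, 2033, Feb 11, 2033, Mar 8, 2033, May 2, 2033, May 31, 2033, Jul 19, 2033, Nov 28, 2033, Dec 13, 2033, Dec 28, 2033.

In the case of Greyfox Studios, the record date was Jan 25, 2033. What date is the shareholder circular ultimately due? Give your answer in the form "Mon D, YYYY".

Aug 1, 2033

The sixth month after Jan 25, 2033 is July 2033, whose last day is Jul 31, 2033.
Because Jul 31, 2033 is a Sunday, the deadline becomes Aug 1, 2033 (Monday).
Deadline: Aug 1, 2033.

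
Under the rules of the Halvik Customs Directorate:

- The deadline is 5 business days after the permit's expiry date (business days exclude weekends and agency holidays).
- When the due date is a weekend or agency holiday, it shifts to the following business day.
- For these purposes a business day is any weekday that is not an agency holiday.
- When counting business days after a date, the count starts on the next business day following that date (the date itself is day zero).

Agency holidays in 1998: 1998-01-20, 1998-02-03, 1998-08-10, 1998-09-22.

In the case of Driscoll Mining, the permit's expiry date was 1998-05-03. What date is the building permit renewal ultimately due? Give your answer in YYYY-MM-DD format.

Starting the day after 1998-05-03 and counting 5 business days lands on 1998-05-08.
Since 1998-05-08 is a Friday and not a holiday, the date is unchanged.
Deadline: 1998-05-08.

1998-05-08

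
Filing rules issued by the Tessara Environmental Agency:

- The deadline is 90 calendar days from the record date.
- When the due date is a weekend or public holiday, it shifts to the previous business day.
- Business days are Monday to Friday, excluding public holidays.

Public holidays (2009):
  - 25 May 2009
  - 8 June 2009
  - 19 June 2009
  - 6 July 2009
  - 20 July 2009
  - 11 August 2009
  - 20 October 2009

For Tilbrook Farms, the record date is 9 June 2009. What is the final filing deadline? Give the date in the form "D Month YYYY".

From 9 June 2009, 90 calendar days later is 7 September 2009.
7 September 2009 (Monday) is already a business day.
Deadline: 7 September 2009.

7 September 2009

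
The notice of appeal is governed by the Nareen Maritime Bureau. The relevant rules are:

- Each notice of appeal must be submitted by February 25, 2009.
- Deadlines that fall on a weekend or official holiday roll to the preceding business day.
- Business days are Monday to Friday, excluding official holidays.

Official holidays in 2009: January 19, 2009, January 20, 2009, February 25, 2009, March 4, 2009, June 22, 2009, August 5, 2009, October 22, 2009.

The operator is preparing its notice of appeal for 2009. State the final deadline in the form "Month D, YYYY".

Start from the fixed due date, February 25, 2009.
February 25, 2009 is a listed holiday, so it moves to the preceding business day, February 24, 2009 (Tuesday).
Final deadline: February 24, 2009.

February 24, 2009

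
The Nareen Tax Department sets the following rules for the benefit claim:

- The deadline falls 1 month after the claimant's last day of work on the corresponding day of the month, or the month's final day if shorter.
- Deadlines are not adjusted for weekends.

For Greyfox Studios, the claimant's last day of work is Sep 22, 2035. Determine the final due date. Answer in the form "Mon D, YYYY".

1 month after Sep 22, 2035, on the same day of the month, is Oct 22, 2035.
Oct 22, 2035 is a Monday; no weekend or holiday adjustment applies.
Deadline: Oct 22, 2035.

Oct 22, 2035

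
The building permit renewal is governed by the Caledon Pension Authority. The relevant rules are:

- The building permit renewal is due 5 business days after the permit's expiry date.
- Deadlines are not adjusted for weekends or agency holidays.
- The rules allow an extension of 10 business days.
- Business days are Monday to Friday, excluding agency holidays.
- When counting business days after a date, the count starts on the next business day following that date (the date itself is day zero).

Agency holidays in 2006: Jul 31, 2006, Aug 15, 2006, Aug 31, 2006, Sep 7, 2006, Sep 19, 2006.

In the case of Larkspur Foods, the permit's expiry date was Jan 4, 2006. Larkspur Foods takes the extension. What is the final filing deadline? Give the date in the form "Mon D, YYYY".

Starting the day after Jan 4, 2006 and counting 5 business days lands on Jan 11, 2006.
Jan 11, 2006 is a Wednesday; no weekend or holiday adjustment applies.
Applying the 10-business-day extension: 10 business days after Jan 11, 2006 is Jan 25, 2006.
Jan 25, 2006 falls on a Wednesday. The rules make no weekend/holiday allowance, so it remains Jan 25, 2006.
So the filing is due Jan 25, 2006.

Jan 25, 2006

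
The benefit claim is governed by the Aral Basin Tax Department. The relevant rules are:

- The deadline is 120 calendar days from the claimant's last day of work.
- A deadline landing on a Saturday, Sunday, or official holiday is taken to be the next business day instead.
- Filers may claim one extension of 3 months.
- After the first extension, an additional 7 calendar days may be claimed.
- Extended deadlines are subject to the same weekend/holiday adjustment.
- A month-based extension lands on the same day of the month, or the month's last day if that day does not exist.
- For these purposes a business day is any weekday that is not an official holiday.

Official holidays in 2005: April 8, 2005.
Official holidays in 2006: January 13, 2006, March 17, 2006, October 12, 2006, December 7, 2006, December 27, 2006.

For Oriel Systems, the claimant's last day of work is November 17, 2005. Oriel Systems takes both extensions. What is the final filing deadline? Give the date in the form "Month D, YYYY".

June 27, 2006

Adding 120 calendar days to November 17, 2005 gives March 17, 2006.
March 17, 2006 is a listed holiday, so it moves to the next business day, March 20, 2006 (Monday).
Add 3 months to March 20, 2006: June 20, 2006.
June 20, 2006 (Tuesday) is already a business day.
Add the 7 calendar-day extension to June 20, 2006: June 27, 2006.
June 27, 2006 (Tuesday) is already a business day.
Deadline: June 27, 2006.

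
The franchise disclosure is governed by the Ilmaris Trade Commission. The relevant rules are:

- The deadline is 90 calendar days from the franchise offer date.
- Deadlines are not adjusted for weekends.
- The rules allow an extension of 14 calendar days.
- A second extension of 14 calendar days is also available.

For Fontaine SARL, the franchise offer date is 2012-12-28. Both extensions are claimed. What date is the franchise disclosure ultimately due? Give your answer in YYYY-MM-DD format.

2013-04-25

From 2012-12-28, 90 calendar days later is 2013-03-28.
No adjustment is made for weekends or holidays, so 2013-03-28 stands.
Add the 14 calendar-day extension to 2013-03-28: 2013-04-11.
No adjustment is made for weekends or holidays, so 2013-04-11 stands.
Applying the 14-calendar-day extension: 2013-04-11 + 14 days = 2013-04-25.
2013-04-25 falls on a Thursday. The rules make no weekend/holiday allowance, so it remains 2013-04-25.
So the filing is due 2013-04-25.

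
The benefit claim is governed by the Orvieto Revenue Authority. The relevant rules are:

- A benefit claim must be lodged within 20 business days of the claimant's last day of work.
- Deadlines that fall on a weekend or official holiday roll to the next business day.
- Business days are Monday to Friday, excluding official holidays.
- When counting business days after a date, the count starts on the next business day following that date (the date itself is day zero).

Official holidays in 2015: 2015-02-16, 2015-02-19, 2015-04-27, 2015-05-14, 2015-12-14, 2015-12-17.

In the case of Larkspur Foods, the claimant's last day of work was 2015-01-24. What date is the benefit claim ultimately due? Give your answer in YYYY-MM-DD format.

2015-02-24

20 business days after 2015-01-24, excluding weekends and holidays, is 2015-02-24.
2015-02-24 falls on a Tuesday, which is a business day, so no adjustment is needed.
The final due date is 2015-02-24.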